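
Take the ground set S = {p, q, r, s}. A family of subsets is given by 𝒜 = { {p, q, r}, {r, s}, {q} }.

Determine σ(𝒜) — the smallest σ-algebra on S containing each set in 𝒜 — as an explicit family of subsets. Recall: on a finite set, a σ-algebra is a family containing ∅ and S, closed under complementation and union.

σ(𝒜) = { {}, {p}, {q}, {r}, {s}, {p, q}, {p, r}, {p, s}, {q, r}, {q, s}, {r, s}, {p, q, r}, {p, q, s}, {p, r, s}, {q, r, s}, S }

Derivation:
Start: 𝒜 ∪ {∅, S} = { {}, {q}, {r, s}, {p, q, r}, S }.
Iteration 1 adds 4:
  {s}  = S∖{p, q, r}
  {p, q}  = S∖{r, s}
  {p, r, s}  = S∖{q}
  {q, r, s}  = {r, s} ∪ {q}
  [9 total]
Iteration 2. New:
  {p}  = S∖{q, r, s}
  {q, s}  = {q} ∪ {s}
  {p, q, s}  = {p, q} ∪ {s}
  [12 total]
Iteration 3: 3 new —
  {r}  = S∖{p, q, s}
  {p, r}  = S∖{q, s}
  {p, s}  = {s} ∪ {p}
  [15 total]
Iteration 4: +1 →
  {q, r}  = S∖{p, s}
  [16 total]
Iteration 5: closed — nothing new.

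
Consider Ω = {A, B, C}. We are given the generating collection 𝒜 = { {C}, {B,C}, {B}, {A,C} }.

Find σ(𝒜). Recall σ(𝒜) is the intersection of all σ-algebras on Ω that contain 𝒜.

|σ(𝒜)| = 8.  σ(𝒜) = { {}, {A}, {B}, {C}, {A,B}, {A,C}, {B,C}, Ω }

Trace:
Take S₀ = 𝒜 ∪ {∅, Ω} = { {}, {B}, {C}, {A,C}, {B,C}, Ω }.
Step 1. New:
  {A}  = ᶜ of {B,C}
  {A,B}  = ᶜ of {C}
  [8 total]
Step 2 adds nothing — fixpoint reached.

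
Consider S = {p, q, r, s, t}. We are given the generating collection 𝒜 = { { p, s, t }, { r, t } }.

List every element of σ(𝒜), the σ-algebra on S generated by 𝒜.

Take S₀ = 𝒜 ∪ {∅, S} = { {}, { r, t }, { p, s, t }, S }.
Step 1: +3 →
  { q, r }  = { p, s, t }ᶜ
  { p, q, s }  = { r, t }ᶜ
  { p, r, s, t }  = { r, t } ∪ { p, s, t }
  [7 total]
Step 2. New:
  { q }  = { p, r, s, t }ᶜ
  { q, r, t }  = { q, r } ∪ { r, t }
  { p, q, r, s }  = { q, r } ∪ { p, q, s }
  { p, q, s, t }  = { p, s, t } ∪ { p, q, s }
  [11 total]
Step 3: +3 →
  { r }  = { p, q, s, t }ᶜ
  { t }  = { p, q, r, s }ᶜ
  { p, s }  = { q, r, t }ᶜ
  [14 total]
Step 4. New:
  { q, t }  = { q } ∪ { t }
  { p, r, s }  = { r } ∪ { p, s }
  [16 total]
After Step 5 the family is unchanged; done.

Hence σ(𝒜) has 16 members: { {}, { q }, { r }, { t }, { p, s }, { q, r }, { q, t }, { r, t }, { p, q, s }, { p, r, s }, { p, s, t }, { q, r, t }, { p, q, r, s }, { p, q, s, t }, { p, r, s, t }, S }.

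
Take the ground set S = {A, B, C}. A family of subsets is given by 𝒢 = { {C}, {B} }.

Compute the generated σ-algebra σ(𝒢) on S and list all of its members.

Seed the family with 𝒢 together with ∅ and S: { {}, {B}, {C}, S }.
Round 1 adds 3:
  {A, B}  = {C}ᶜ
  {A, C}  = {B}ᶜ
  {B, C}  = {C} ∪ {B}
  |family| = 7
Round 2. New:
  {A}  = {B, C}ᶜ
  |family| = 8
Round 3 adds nothing — fixpoint reached.

Therefore σ(𝒢) = { {}, {A}, {B}, {C}, {A, B}, {A, C}, {B, C}, S } (|σ(𝒢)| = 8).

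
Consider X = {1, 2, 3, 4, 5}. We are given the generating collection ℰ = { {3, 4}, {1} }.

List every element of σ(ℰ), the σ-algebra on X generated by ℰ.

|σ(ℰ)| = 8.  σ(ℰ) = { {}, {1}, {2, 5}, {3, 4}, {1, 2, 5}, {1, 3, 4}, {2, 3, 4, 5}, X }

Check:
Take S₀ = ℰ ∪ {∅, X} = { {}, {1}, {3, 4}, X }.
Round 1 (3 new):
  {1, 2, 5}  = X∖{3, 4}
  {1, 3, 4}  = {1} ∪ {3, 4}
  {2, 3, 4, 5}  = X∖{1}
  |family| = 7
Round 2: 1 new —
  {2, 5}  = X∖{1, 3, 4}
  |family| = 8
Round 3 adds nothing — fixpoint reached.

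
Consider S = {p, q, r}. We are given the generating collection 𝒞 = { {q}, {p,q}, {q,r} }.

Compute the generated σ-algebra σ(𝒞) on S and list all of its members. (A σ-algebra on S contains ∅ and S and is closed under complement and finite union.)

Start: 𝒞 ∪ {∅, S} = { {}, {q}, {p,q}, {q,r}, S }.
Round 1 adds 3:
  {p}  = ᶜ of {q,r}
  {r}  = ᶜ of {p,q}
  {p,r}  = ᶜ of {q}
  |family| = 8
Round 2 adds nothing — fixpoint reached.

Therefore σ(𝒞) = { {}, {p}, {q}, {r}, {p,q}, {p,r}, {q,r}, S } (|σ(𝒞)| = 8).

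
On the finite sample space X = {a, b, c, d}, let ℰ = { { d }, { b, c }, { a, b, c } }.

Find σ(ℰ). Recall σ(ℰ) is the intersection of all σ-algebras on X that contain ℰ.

|σ(ℰ)| = 8.  σ(ℰ) = { {}, { a }, { d }, { a, d }, { b, c }, { a, b, c }, { b, c, d }, X }

Derivation:
Seed the family with ℰ together with ∅ and X: { {}, { d }, { b, c }, { a, b, c }, X }.
Iteration 1 (2 new):
  { a, d }  = X∖{ b, c }
  { b, c, d }  = { b, c } ∪ { d }
Iteration 2. New:
  { a }  = X∖{ b, c, d }
Iteration 3: no new sets; the family is a σ-algebra.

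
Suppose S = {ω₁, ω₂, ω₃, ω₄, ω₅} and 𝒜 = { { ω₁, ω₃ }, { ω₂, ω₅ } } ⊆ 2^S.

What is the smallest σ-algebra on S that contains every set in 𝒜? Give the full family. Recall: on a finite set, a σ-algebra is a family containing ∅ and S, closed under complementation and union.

|σ(𝒜)| = 8.  σ(𝒜) = { {}, { ω₄ }, { ω₁, ω₃ }, { ω₂, ω₅ }, { ω₁, ω₃, ω₄ }, { ω₂, ω₄, ω₅ }, { ω₁, ω₂, ω₃, ω₅ }, S }

Working:
Take S₀ = 𝒜 ∪ {∅, S} = { {}, { ω₁, ω₃ }, { ω₂, ω₅ }, S }.
Round 1 (3 new):
  { ω₁, ω₃, ω₄ }  = ᶜ of { ω₂, ω₅ }
  { ω₂, ω₄, ω₅ }  = ᶜ of { ω₁, ω₃ }
  { ω₁, ω₂, ω₃, ω₅ }  = { ω₁, ω₃ } ∪ { ω₂, ω₅ }
  — 7 sets.
Round 2 adds 1:
  { ω₄ }  = ᶜ of { ω₁, ω₂, ω₃, ω₅ }
  — 8 sets.
Round 3: stable.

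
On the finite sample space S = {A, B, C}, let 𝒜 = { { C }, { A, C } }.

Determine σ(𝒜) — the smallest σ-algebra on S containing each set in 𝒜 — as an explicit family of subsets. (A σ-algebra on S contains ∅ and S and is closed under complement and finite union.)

σ(𝒜) (8 sets): { {}, { A }, { B }, { C }, { A, B }, { A, C }, { B, C }, S }

Trace:
Initial family (4 sets): { {}, { C }, { A, C }, S }.
Pass 1: 2 new —
  { B }  = ᶜ of { A, C }
  { A, B }  = ᶜ of { C }
Pass 2 (1 new):
  { B, C }  = { C } ∪ { B }
Pass 3: +1 →
  { A }  = ᶜ of { B, C }
Pass 4 adds nothing — fixpoint reached.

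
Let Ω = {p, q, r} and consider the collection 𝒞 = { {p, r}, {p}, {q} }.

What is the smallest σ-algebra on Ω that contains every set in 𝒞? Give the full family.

σ(𝒞) = { ∅, {p}, {q}, {r}, {p, q}, {p, r}, {q, r}, Ω }

Check:
Seed the family with 𝒞 together with ∅ and Ω: { ∅, {p}, {q}, {p, r}, Ω }.
Pass 1 (2 new):
  {p, q}  = {q} ∪ {p}
  {q, r}  = {p}ᶜ
  |family| = 7
Pass 2 adds 1:
  {r}  = {p, q}ᶜ
  |family| = 8
Pass 3: closed — nothing new.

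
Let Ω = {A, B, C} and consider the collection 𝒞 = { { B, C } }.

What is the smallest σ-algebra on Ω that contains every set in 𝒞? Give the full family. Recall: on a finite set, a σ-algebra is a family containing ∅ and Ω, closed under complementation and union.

Take S₀ = 𝒞 ∪ {∅, Ω} = { {}, { B, C }, Ω }.
Iteration 1: +1 →
  { A }  = complement { B, C }
  (now 4)
Iteration 2: no new sets; the family is a σ-algebra.

σ(𝒞) = { {}, { A }, { B, C }, Ω }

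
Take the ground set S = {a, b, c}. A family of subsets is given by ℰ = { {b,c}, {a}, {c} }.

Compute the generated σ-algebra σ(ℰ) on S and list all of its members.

Take S₀ = ℰ ∪ {∅, S} = { {}, {a}, {c}, {b,c}, S }.
Pass 1. New:
  {a,b}  = S∖{c}
  {a,c}  = {c} ∪ {a}
  — 7 sets.
Pass 2: +1 →
  {b}  = S∖{a,c}
  — 8 sets.
After Pass 3 the family is unchanged; done.

Therefore σ(ℰ) = { {}, {a}, {b}, {c}, {a,b}, {a,c}, {b,c}, S } (|σ(ℰ)| = 8).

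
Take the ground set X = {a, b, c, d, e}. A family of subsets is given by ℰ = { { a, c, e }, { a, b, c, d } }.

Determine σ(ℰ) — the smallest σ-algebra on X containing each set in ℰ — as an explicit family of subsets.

Take S₀ = ℰ ∪ {∅, X} = { ∅, { a, c, e }, { a, b, c, d }, X }.
Iteration 1 adds 2:
  { e }  = complement { a, b, c, d }
  { b, d }  = complement { a, c, e }
  — 6 sets.
Iteration 2: +1 →
  { b, d, e }  = { b, d } ∪ { e }
  — 7 sets.
Iteration 3: 1 new —
  { a, c }  = complement { b, d, e }
  — 8 sets.
Iteration 4: no new sets; the family is a σ-algebra.

Therefore σ(ℰ) = { ∅, { e }, { a, c }, { b, d }, { a, c, e }, { b, d, e }, { a, b, c, d }, X } (|σ(ℰ)| = 8).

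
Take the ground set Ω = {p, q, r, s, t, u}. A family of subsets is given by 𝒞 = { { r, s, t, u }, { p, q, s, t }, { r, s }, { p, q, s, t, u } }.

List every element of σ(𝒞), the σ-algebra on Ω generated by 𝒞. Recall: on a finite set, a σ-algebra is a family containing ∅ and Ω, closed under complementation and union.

Answer: σ(𝒞) = { {}, { r }, { s }, { t }, { u }, { p, q }, { r, s }, { r, t }, { r, u }, { s, t }, { s, u }, { t, u }, { p, q, r }, { p, q, s }, { p, q, t }, { p, q, u }, { r, s, t }, { r, s, u }, { r, t, u }, { s, t, u }, { p, q, r, s }, { p, q, r, t }, { p, q, r, u }, { p, q, s, t }, { p, q, s, u }, { p, q, t, u }, { r, s, t, u }, { p, q, r, s, t }, { p, q, r, s, u }, { p, q, r, t, u }, { p, q, s, t, u }, Ω }

Check:
Begin from { {}, { r, s }, { p, q, s, t }, { r, s, t, u }, { p, q, s, t, u }, Ω } (that is, 𝒞 plus ∅ and Ω).
Step 1. New:
  { r }  = { p, q, s, t, u }ᶜ
  { p, q }  = { r, s, t, u }ᶜ
  { r, u }  = { p, q, s, t }ᶜ
  { p, q, t, u }  = { r, s }ᶜ
  { p, q, r, s, t }  = { r, s } ∪ { p, q, s, t }
Step 2: +6 →
  { u }  = { p, q, r, s, t }ᶜ
  { p, q, r }  = { p, q } ∪ { r }
  { r, s, u }  = { r, s } ∪ { r, u }
  { p, q, r, s }  = { r, s } ∪ { p, q }
  { p, q, r, u }  = { p, q } ∪ { r, u }
  { p, q, r, t, u }  = { r } ∪ { p, q, t, u }
Step 3: +7 →
  { s }  = { p, q, r, t, u }ᶜ
  { s, t }  = { p, q, r, u }ᶜ
  { t, u }  = { p, q, r, s }ᶜ
  { p, q, t }  = { r, s, u }ᶜ
  { p, q, u }  = { p, q } ∪ { u }
  { s, t, u }  = { p, q, r }ᶜ
  { p, q, r, s, u }  = { r, s } ∪ { p, q, r, u }
Step 4: 7 new —
  { t }  = { p, q, r, s, u }ᶜ
  { s, u }  = { u } ∪ { s }
  { p, q, s }  = { p, q } ∪ { s }
  { r, s, t }  = { p, q, u }ᶜ
  { r, t, u }  = { t, u } ∪ { r }
  { p, q, r, t }  = { p, q, r } ∪ { p, q, t }
  { p, q, s, u }  = { s } ∪ { p, q, u }
Step 5. New:
  { r, t }  = { p, q, s, u }ᶜ
Step 6: stable.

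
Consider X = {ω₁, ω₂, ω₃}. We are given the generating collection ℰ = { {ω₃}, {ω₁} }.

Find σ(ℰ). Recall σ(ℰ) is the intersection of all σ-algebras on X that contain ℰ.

Seed the family with ℰ together with ∅ and X: { ∅, {ω₁}, {ω₃}, X }.
Step 1: +3 →
  {ω₁,ω₂}  = complement {ω₃}
  {ω₁,ω₃}  = {ω₃} ∪ {ω₁}
  {ω₂,ω₃}  = complement {ω₁}
Step 2: 1 new —
  {ω₂}  = complement {ω₁,ω₃}
After Step 3 the family is unchanged; done.

σ(ℰ) = { ∅, {ω₁}, {ω₂}, {ω₃}, {ω₁,ω₂}, {ω₁,ω₃}, {ω₂,ω₃}, X }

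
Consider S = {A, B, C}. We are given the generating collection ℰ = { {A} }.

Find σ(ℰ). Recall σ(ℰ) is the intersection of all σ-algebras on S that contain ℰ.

σ(ℰ) = { {}, {A}, {B, C}, S }

Derivation:
Start: ℰ ∪ {∅, S} = { {}, {A}, S }.
Step 1 (1 new):
  {B, C}  = {A}ᶜ
  |family| = 4
Step 2 adds nothing — fixpoint reached.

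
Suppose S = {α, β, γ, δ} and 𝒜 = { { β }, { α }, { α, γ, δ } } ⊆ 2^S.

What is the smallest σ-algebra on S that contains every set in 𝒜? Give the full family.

Answer: σ(𝒜) = { {  }, { α }, { β }, { α, β }, { γ, δ }, { α, γ, δ }, { β, γ, δ }, S }

Check:
Begin from { {  }, { α }, { β }, { α, γ, δ }, S } (that is, 𝒜 plus ∅ and S).
Pass 1 (2 new):
  { α, β }  = { β } ∪ { α }
  { β, γ, δ }  = S∖{ α }
  |family| = 7
Pass 2 adds 1:
  { γ, δ }  = S∖{ α, β }
  |family| = 8
Pass 3: no new sets; the family is a σ-algebra.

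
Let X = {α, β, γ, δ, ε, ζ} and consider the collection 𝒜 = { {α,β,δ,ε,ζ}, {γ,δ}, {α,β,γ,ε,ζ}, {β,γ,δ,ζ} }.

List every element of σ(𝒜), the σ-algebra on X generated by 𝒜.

Take S₀ = 𝒜 ∪ {∅, X} = { {}, {γ,δ}, {β,γ,δ,ζ}, {α,β,γ,ε,ζ}, {α,β,δ,ε,ζ}, X }.
Iteration 1 (4 new):
  {γ}  = ᶜ of {α,β,δ,ε,ζ}
  {δ}  = ᶜ of {α,β,γ,ε,ζ}
  {α,ε}  = ᶜ of {β,γ,δ,ζ}
  {α,β,ε,ζ}  = ᶜ of {γ,δ}
  — 10 sets.
Iteration 2: 3 new —
  {α,γ,ε}  = {γ} ∪ {α,ε}
  {α,δ,ε}  = {α,ε} ∪ {δ}
  {α,γ,δ,ε}  = {γ,δ} ∪ {α,ε}
  — 13 sets.
Iteration 3. New:
  {β,ζ}  = ᶜ of {α,γ,δ,ε}
  {β,γ,ζ}  = ᶜ of {α,δ,ε}
  {β,δ,ζ}  = ᶜ of {α,γ,ε}
  — 16 sets.
After Iteration 4 the family is unchanged; done.

|σ(𝒜)| = 16.  σ(𝒜) = { {}, {γ}, {δ}, {α,ε}, {β,ζ}, {γ,δ}, {α,γ,ε}, {α,δ,ε}, {β,γ,ζ}, {β,δ,ζ}, {α,β,ε,ζ}, {α,γ,δ,ε}, {β,γ,δ,ζ}, {α,β,γ,ε,ζ}, {α,β,δ,ε,ζ}, X }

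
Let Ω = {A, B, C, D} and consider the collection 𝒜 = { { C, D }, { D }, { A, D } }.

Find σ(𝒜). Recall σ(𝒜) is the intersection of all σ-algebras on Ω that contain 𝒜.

σ(𝒜) (16 sets): { ∅, { A }, { B }, { C }, { D }, { A, B }, { A, C }, { A, D }, { B, C }, { B, D }, { C, D }, { A, B, C }, { A, B, D }, { A, C, D }, { B, C, D }, Ω }

Trace:
Start: 𝒜 ∪ {∅, Ω} = { ∅, { D }, { A, D }, { C, D }, Ω }.
Pass 1 adds 4:
  { A, B }  = Ω∖{ C, D }
  { B, C }  = Ω∖{ A, D }
  { A, B, C }  = Ω∖{ D }
  { A, C, D }  = { C, D } ∪ { A, D }
  — 9 sets.
Pass 2 (3 new):
  { B }  = Ω∖{ A, C, D }
  { A, B, D }  = { A, B } ∪ { A, D }
  { B, C, D }  = { C, D } ∪ { B, C }
  — 12 sets.
Pass 3 adds 3:
  { A }  = Ω∖{ B, C, D }
  { C }  = Ω∖{ A, B, D }
  { B, D }  = { D } ∪ { B }
  — 15 sets.
Pass 4: 1 new —
  { A, C }  = Ω∖{ B, D }
  — 16 sets.
Pass 5: stable.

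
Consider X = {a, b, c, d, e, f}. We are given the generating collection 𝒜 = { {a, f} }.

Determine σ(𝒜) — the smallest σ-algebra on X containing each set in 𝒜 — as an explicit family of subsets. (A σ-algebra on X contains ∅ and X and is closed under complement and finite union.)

Seed the family with 𝒜 together with ∅ and X: { {}, {a, f}, X }.
Iteration 1: +1 →
  {b, c, d, e}  = complement {a, f}
  [4 total]
Iteration 2: stable.

|σ(𝒜)| = 4.  σ(𝒜) = { {}, {a, f}, {b, c, d, e}, X }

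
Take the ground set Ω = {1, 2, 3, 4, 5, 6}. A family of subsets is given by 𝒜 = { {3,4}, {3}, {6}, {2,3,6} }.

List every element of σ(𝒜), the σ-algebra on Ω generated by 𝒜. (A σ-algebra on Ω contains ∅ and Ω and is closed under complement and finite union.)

Begin from { ∅, {3}, {6}, {3,4}, {2,3,6}, Ω } (that is, 𝒜 plus ∅ and Ω).
Iteration 1 adds 7:
  {3,6}  = {3} ∪ {6}
  {1,4,5}  = Ω∖{2,3,6}
  {3,4,6}  = {3,4} ∪ {6}
  {1,2,5,6}  = Ω∖{3,4}
  {2,3,4,6}  = {3,4} ∪ {2,3,6}
  {1,2,3,4,5}  = Ω∖{6}
  {1,2,4,5,6}  = Ω∖{3}
  (now 13)
Iteration 2 (7 new):
  {1,5}  = Ω∖{2,3,4,6}
  {1,2,5}  = Ω∖{3,4,6}
  {1,2,4,5}  = Ω∖{3,6}
  {1,3,4,5}  = {1,4,5} ∪ {3,4}
  {1,4,5,6}  = {1,4,5} ∪ {6}
  {1,2,3,5,6}  = {2,3,6} ∪ {1,2,5,6}
  {1,3,4,5,6}  = {1,4,5} ∪ {3,6}
  (now 20)
Iteration 3 adds 8:
  {2}  = Ω∖{1,3,4,5,6}
  {4}  = Ω∖{1,2,3,5,6}
  {2,3}  = Ω∖{1,4,5,6}
  {2,6}  = Ω∖{1,3,4,5}
  {1,3,5}  = {1,5} ∪ {3}
  {1,5,6}  = {1,5} ∪ {6}
  {1,2,3,5}  = {3} ∪ {1,2,5}
  {1,3,5,6}  = {1,5} ∪ {3,6}
  (now 28)
Iteration 4. New:
  {2,4}  = Ω∖{1,3,5,6}
  {4,6}  = Ω∖{1,2,3,5}
  {2,3,4}  = Ω∖{1,5,6}
  {2,4,6}  = Ω∖{1,3,5}
  (now 32)
Iteration 5: closed — nothing new.

|σ(𝒜)| = 32.  σ(𝒜) = { ∅, {2}, {3}, {4}, {6}, {1,5}, {2,3}, {2,4}, {2,6}, {3,4}, {3,6}, {4,6}, {1,2,5}, {1,3,5}, {1,4,5}, {1,5,6}, {2,3,4}, {2,3,6}, {2,4,6}, {3,4,6}, {1,2,3,5}, {1,2,4,5}, {1,2,5,6}, {1,3,4,5}, {1,3,5,6}, {1,4,5,6}, {2,3,4,6}, {1,2,3,4,5}, {1,2,3,5,6}, {1,2,4,5,6}, {1,3,4,5,6}, Ω }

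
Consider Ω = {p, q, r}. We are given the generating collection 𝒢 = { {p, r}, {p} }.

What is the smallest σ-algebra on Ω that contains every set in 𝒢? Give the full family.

Seed the family with 𝒢 together with ∅ and Ω: { {}, {p}, {p, r}, Ω }.
Iteration 1 adds 2:
  {q}  = ᶜ of {p, r}
  {q, r}  = ᶜ of {p}
Iteration 2 adds 1:
  {p, q}  = {q} ∪ {p}
Iteration 3: 1 new —
  {r}  = ᶜ of {p, q}
Iteration 4 adds nothing — fixpoint reached.

σ(𝒢) = { {}, {p}, {q}, {r}, {p, q}, {p, r}, {q, r}, Ω }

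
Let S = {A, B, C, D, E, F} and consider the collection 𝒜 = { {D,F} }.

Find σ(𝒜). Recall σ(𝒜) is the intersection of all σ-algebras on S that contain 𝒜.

σ(𝒜) = { {}, {D,F}, {A,B,C,E}, S }

Derivation:
Initial family (3 sets): { {}, {D,F}, S }.
Pass 1: 1 new —
  {A,B,C,E}  = complement {D,F}
  [4 total]
After Pass 2 the family is unchanged; done.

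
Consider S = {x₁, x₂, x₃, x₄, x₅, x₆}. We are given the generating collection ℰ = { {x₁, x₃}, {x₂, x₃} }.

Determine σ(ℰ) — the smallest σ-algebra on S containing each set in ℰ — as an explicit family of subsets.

Initial family (4 sets): { ∅, {x₁, x₃}, {x₂, x₃}, S }.
Step 1 (3 new):
  {x₁, x₂, x₃}  = {x₁, x₃} ∪ {x₂, x₃}
  {x₁, x₄, x₅, x₆}  = complement {x₂, x₃}
  {x₂, x₄, x₅, x₆}  = complement {x₁, x₃}
  |family| = 7
Step 2: +4 →
  {x₄, x₅, x₆}  = complement {x₁, x₂, x₃}
  {x₁, x₂, x₄, x₅, x₆}  = {x₂, x₄, x₅, x₆} ∪ {x₁, x₄, x₅, x₆}
  {x₁, x₃, x₄, x₅, x₆}  = {x₁, x₃} ∪ {x₁, x₄, x₅, x₆}
  {x₂, x₃, x₄, x₅, x₆}  = {x₂, x₄, x₅, x₆} ∪ {x₂, x₃}
  |family| = 11
Step 3: 3 new —
  {x₁}  = complement {x₂, x₃, x₄, x₅, x₆}
  {x₂}  = complement {x₁, x₃, x₄, x₅, x₆}
  {x₃}  = complement {x₁, x₂, x₄, x₅, x₆}
  |family| = 14
Step 4 adds 2:
  {x₁, x₂}  = {x₂} ∪ {x₁}
  {x₃, x₄, x₅, x₆}  = {x₃} ∪ {x₄, x₅, x₆}
  |family| = 16
After Step 5 the family is unchanged; done.

Therefore σ(ℰ) = { ∅, {x₁}, {x₂}, {x₃}, {x₁, x₂}, {x₁, x₃}, {x₂, x₃}, {x₁, x₂, x₃}, {x₄, x₅, x₆}, {x₁, x₄, x₅, x₆}, {x₂, x₄, x₅, x₆}, {x₃, x₄, x₅, x₆}, {x₁, x₂, x₄, x₅, x₆}, {x₁, x₃, x₄, x₅, x₆}, {x₂, x₃, x₄, x₅, x₆}, S } (|σ(ℰ)| = 16).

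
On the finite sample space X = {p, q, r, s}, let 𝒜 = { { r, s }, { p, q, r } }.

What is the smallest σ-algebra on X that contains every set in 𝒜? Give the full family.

Answer: σ(𝒜) = { {}, { r }, { s }, { p, q }, { r, s }, { p, q, r }, { p, q, s }, X }

Check:
Take S₀ = 𝒜 ∪ {∅, X} = { {}, { r, s }, { p, q, r }, X }.
Step 1 (2 new):
  { s }  = ᶜ of { p, q, r }
  { p, q }  = ᶜ of { r, s }
  — 6 sets.
Step 2: 1 new —
  { p, q, s }  = { p, q } ∪ { s }
  — 7 sets.
Step 3: +1 →
  { r }  = ᶜ of { p, q, s }
  — 8 sets.
Step 4: already closed under ᶜ and ∪.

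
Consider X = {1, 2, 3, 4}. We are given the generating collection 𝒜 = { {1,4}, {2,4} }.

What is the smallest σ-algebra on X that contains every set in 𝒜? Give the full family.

Take S₀ = 𝒜 ∪ {∅, X} = { {}, {1,4}, {2,4}, X }.
Round 1 (3 new):
  {1,3}  = {2,4}ᶜ
  {2,3}  = {1,4}ᶜ
  {1,2,4}  = {2,4} ∪ {1,4}
  |family| = 7
Round 2: +4 →
  {3}  = {1,2,4}ᶜ
  {1,2,3}  = {2,3} ∪ {1,3}
  {1,3,4}  = {1,4} ∪ {1,3}
  {2,3,4}  = {2,3} ∪ {2,4}
  |family| = 11
Round 3 (3 new):
  {1}  = {2,3,4}ᶜ
  {2}  = {1,3,4}ᶜ
  {4}  = {1,2,3}ᶜ
  |family| = 14
Round 4: +2 →
  {1,2}  = {2} ∪ {1}
  {3,4}  = {3} ∪ {4}
  |family| = 16
Round 5: already closed under ᶜ and ∪.

|σ(𝒜)| = 16.  σ(𝒜) = { {}, {1}, {2}, {3}, {4}, {1,2}, {1,3}, {1,4}, {2,3}, {2,4}, {3,4}, {1,2,3}, {1,2,4}, {1,3,4}, {2,3,4}, X }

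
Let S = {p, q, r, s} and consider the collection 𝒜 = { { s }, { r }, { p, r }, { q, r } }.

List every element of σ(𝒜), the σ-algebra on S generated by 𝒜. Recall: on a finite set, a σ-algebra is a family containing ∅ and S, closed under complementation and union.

|σ(𝒜)| = 16.  σ(𝒜) = { {  }, { p }, { q }, { r }, { s }, { p, q }, { p, r }, { p, s }, { q, r }, { q, s }, { r, s }, { p, q, r }, { p, q, s }, { p, r, s }, { q, r, s }, S }

Derivation:
Take S₀ = 𝒜 ∪ {∅, S} = { {  }, { r }, { s }, { p, r }, { q, r }, S }.
Pass 1. New:
  { p, s }  = S∖{ q, r }
  { q, s }  = S∖{ p, r }
  { r, s }  = { r } ∪ { s }
  { p, q, r }  = S∖{ s }
  { p, q, s }  = S∖{ r }
  { p, r, s }  = { p, r } ∪ { s }
  { q, r, s }  = { q, r } ∪ { s }
  — 13 sets.
Pass 2: 3 new —
  { p }  = S∖{ q, r, s }
  { q }  = S∖{ p, r, s }
  { p, q }  = S∖{ r, s }
  — 16 sets.
Pass 3 adds nothing — fixpoint reached.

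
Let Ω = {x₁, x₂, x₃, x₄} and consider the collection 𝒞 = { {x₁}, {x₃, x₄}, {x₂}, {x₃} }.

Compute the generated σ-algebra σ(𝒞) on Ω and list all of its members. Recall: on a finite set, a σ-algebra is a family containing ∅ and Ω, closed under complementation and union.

σ(𝒞) (16 sets): { {}, {x₁}, {x₂}, {x₃}, {x₄}, {x₁, x₂}, {x₁, x₃}, {x₁, x₄}, {x₂, x₃}, {x₂, x₄}, {x₃, x₄}, {x₁, x₂, x₃}, {x₁, x₂, x₄}, {x₁, x₃, x₄}, {x₂, x₃, x₄}, Ω }

Trace:
Take S₀ = 𝒞 ∪ {∅, Ω} = { {}, {x₁}, {x₂}, {x₃}, {x₃, x₄}, Ω }.
Pass 1: +6 →
  {x₁, x₂}  = ᶜ of {x₃, x₄}
  {x₁, x₃}  = {x₃} ∪ {x₁}
  {x₂, x₃}  = {x₃} ∪ {x₂}
  {x₁, x₂, x₄}  = ᶜ of {x₃}
  {x₁, x₃, x₄}  = ᶜ of {x₂}
  {x₂, x₃, x₄}  = ᶜ of {x₁}
Pass 2: +3 →
  {x₁, x₄}  = ᶜ of {x₂, x₃}
  {x₂, x₄}  = ᶜ of {x₁, x₃}
  {x₁, x₂, x₃}  = {x₁, x₂} ∪ {x₃}
Pass 3: +1 →
  {x₄}  = ᶜ of {x₁, x₂, x₃}
Pass 4: no new sets; the family is a σ-algebra.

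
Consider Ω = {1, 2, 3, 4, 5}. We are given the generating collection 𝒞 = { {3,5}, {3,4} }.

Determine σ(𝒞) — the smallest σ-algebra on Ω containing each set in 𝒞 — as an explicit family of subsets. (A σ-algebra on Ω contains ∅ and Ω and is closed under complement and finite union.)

Initial family (4 sets): { {}, {3,4}, {3,5}, Ω }.
Round 1: +3 →
  {1,2,4}  = complement {3,5}
  {1,2,5}  = complement {3,4}
  {3,4,5}  = {3,5} ∪ {3,4}
Round 2: 4 new —
  {1,2}  = complement {3,4,5}
  {1,2,3,4}  = {3,4} ∪ {1,2,4}
  {1,2,3,5}  = {1,2,5} ∪ {3,5}
  {1,2,4,5}  = {1,2,5} ∪ {1,2,4}
Round 3. New:
  {3}  = complement {1,2,4,5}
  {4}  = complement {1,2,3,5}
  {5}  = complement {1,2,3,4}
Round 4: +2 →
  {4,5}  = {4} ∪ {5}
  {1,2,3}  = {3} ∪ {1,2}
Round 5: no new sets; the family is a σ-algebra.

σ(𝒞) = { {}, {3}, {4}, {5}, {1,2}, {3,4}, {3,5}, {4,5}, {1,2,3}, {1,2,4}, {1,2,5}, {3,4,5}, {1,2,3,4}, {1,2,3,5}, {1,2,4,5}, Ω }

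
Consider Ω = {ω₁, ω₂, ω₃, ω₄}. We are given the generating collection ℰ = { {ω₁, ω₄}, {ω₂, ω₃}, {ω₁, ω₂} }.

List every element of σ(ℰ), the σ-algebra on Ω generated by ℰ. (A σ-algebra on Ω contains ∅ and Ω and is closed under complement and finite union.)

Answer: σ(ℰ) = { {}, {ω₁}, {ω₂}, {ω₃}, {ω₄}, {ω₁, ω₂}, {ω₁, ω₃}, {ω₁, ω₄}, {ω₂, ω₃}, {ω₂, ω₄}, {ω₃, ω₄}, {ω₁, ω₂, ω₃}, {ω₁, ω₂, ω₄}, {ω₁, ω₃, ω₄}, {ω₂, ω₃, ω₄}, Ω }

Trace:
Begin from { {}, {ω₁, ω₂}, {ω₁, ω₄}, {ω₂, ω₃}, Ω } (that is, ℰ plus ∅ and Ω).
Pass 1 adds 3:
  {ω₃, ω₄}  = complement {ω₁, ω₂}
  {ω₁, ω₂, ω₃}  = {ω₂, ω₃} ∪ {ω₁, ω₂}
  {ω₁, ω₂, ω₄}  = {ω₁, ω₄} ∪ {ω₁, ω₂}
  [8 total]
Pass 2. New:
  {ω₃}  = complement {ω₁, ω₂, ω₄}
  {ω₄}  = complement {ω₁, ω₂, ω₃}
  {ω₁, ω₃, ω₄}  = {ω₃, ω₄} ∪ {ω₁, ω₄}
  {ω₂, ω₃, ω₄}  = {ω₃, ω₄} ∪ {ω₂, ω₃}
  [12 total]
Pass 3. New:
  {ω₁}  = complement {ω₂, ω₃, ω₄}
  {ω₂}  = complement {ω₁, ω₃, ω₄}
  [14 total]
Pass 4: +2 →
  {ω₁, ω₃}  = {ω₃} ∪ {ω₁}
  {ω₂, ω₄}  = {ω₄} ∪ {ω₂}
  [16 total]
Pass 5: no new sets; the family is a σ-algebra.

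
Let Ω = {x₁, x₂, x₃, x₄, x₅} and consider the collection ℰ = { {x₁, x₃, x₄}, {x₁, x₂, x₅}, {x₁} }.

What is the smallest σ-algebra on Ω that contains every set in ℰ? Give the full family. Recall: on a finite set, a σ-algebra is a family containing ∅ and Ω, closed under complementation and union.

σ(ℰ) (8 sets): { {}, {x₁}, {x₂, x₅}, {x₃, x₄}, {x₁, x₂, x₅}, {x₁, x₃, x₄}, {x₂, x₃, x₄, x₅}, Ω }

Derivation:
Initial family (5 sets): { {}, {x₁}, {x₁, x₂, x₅}, {x₁, x₃, x₄}, Ω }.
Iteration 1 (3 new):
  {x₂, x₅}  = Ω∖{x₁, x₃, x₄}
  {x₃, x₄}  = Ω∖{x₁, x₂, x₅}
  {x₂, x₃, x₄, x₅}  = Ω∖{x₁}
  |family| = 8
Iteration 2: no new sets; the family is a σ-algebra.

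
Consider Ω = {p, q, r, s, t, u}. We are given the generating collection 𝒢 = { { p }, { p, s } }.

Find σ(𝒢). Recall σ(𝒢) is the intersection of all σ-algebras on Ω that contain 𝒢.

σ(𝒢) (8 sets): { ∅, { p }, { s }, { p, s }, { q, r, t, u }, { p, q, r, t, u }, { q, r, s, t, u }, Ω }

Trace:
Initial family (4 sets): { ∅, { p }, { p, s }, Ω }.
Iteration 1. New:
  { q, r, t, u }  = ᶜ of { p, s }
  { q, r, s, t, u }  = ᶜ of { p }
  [6 total]
Iteration 2. New:
  { p, q, r, t, u }  = { q, r, t, u } ∪ { p }
  [7 total]
Iteration 3: 1 new —
  { s }  = ᶜ of { p, q, r, t, u }
  [8 total]
Iteration 4: already closed under ᶜ and ∪.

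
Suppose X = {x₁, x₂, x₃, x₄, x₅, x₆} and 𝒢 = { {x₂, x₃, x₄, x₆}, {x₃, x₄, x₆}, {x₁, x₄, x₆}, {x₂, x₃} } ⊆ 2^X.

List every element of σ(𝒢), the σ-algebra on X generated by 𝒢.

Seed the family with 𝒢 together with ∅ and X: { {}, {x₂, x₃}, {x₁, x₄, x₆}, {x₃, x₄, x₆}, {x₂, x₃, x₄, x₆}, X }.
Iteration 1. New:
  {x₁, x₅}  = ᶜ of {x₂, x₃, x₄, x₆}
  {x₁, x₂, x₅}  = ᶜ of {x₃, x₄, x₆}
  {x₂, x₃, x₅}  = ᶜ of {x₁, x₄, x₆}
  {x₁, x₃, x₄, x₆}  = {x₃, x₄, x₆} ∪ {x₁, x₄, x₆}
  {x₁, x₄, x₅, x₆}  = ᶜ of {x₂, x₃}
  {x₁, x₂, x₃, x₄, x₆}  = {x₂, x₃} ∪ {x₁, x₄, x₆}
  [12 total]
Iteration 2. New:
  {x₅}  = ᶜ of {x₁, x₂, x₃, x₄, x₆}
  {x₂, x₅}  = ᶜ of {x₁, x₃, x₄, x₆}
  {x₁, x₂, x₃, x₅}  = {x₁, x₂, x₅} ∪ {x₂, x₃, x₅}
  {x₁, x₂, x₄, x₅, x₆}  = {x₁, x₄, x₅, x₆} ∪ {x₁, x₂, x₅}
  {x₁, x₃, x₄, x₅, x₆}  = {x₁, x₄, x₅, x₆} ∪ {x₁, x₃, x₄, x₆}
  {x₂, x₃, x₄, x₅, x₆}  = {x₂, x₃, x₅} ∪ {x₂, x₃, x₄, x₆}
  [18 total]
Iteration 3: 5 new —
  {x₁}  = ᶜ of {x₂, x₃, x₄, x₅, x₆}
  {x₂}  = ᶜ of {x₁, x₃, x₄, x₅, x₆}
  {x₃}  = ᶜ of {x₁, x₂, x₄, x₅, x₆}
  {x₄, x₆}  = ᶜ of {x₁, x₂, x₃, x₅}
  {x₃, x₄, x₅, x₆}  = {x₃, x₄, x₆} ∪ {x₅}
  [23 total]
Iteration 4: 9 new —
  {x₁, x₂}  = ᶜ of {x₃, x₄, x₅, x₆}
  {x₁, x₃}  = {x₃} ∪ {x₁}
  {x₃, x₅}  = {x₅} ∪ {x₃}
  {x₁, x₂, x₃}  = {x₂, x₃} ∪ {x₁}
  {x₁, x₃, x₅}  = {x₃} ∪ {x₁, x₅}
  {x₂, x₄, x₆}  = {x₂} ∪ {x₄, x₆}
  {x₄, x₅, x₆}  = {x₅} ∪ {x₄, x₆}
  {x₁, x₂, x₄, x₆}  = {x₂} ∪ {x₁, x₄, x₆}
  {x₂, x₄, x₅, x₆}  = {x₂, x₅} ∪ {x₄, x₆}
  [32 total]
Iteration 5: already closed under ᶜ and ∪.

Hence σ(𝒢) has 32 members: { {}, {x₁}, {x₂}, {x₃}, {x₅}, {x₁, x₂}, {x₁, x₃}, {x₁, x₅}, {x₂, x₃}, {x₂, x₅}, {x₃, x₅}, {x₄, x₆}, {x₁, x₂, x₃}, {x₁, x₂, x₅}, {x₁, x₃, x₅}, {x₁, x₄, x₆}, {x₂, x₃, x₅}, {x₂, x₄, x₆}, {x₃, x₄, x₆}, {x₄, x₅, x₆}, {x₁, x₂, x₃, x₅}, {x₁, x₂, x₄, x₆}, {x₁, x₃, x₄, x₆}, {x₁, x₄, x₅, x₆}, {x₂, x₃, x₄, x₆}, {x₂, x₄, x₅, x₆}, {x₃, x₄, x₅, x₆}, {x₁, x₂, x₃, x₄, x₆}, {x₁, x₂, x₄, x₅, x₆}, {x₁, x₃, x₄, x₅, x₆}, {x₂, x₃, x₄, x₅, x₆}, X }.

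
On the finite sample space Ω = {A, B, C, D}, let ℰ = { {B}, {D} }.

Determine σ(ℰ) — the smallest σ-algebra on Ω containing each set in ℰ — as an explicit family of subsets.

Initial family (4 sets): { {}, {B}, {D}, Ω }.
Round 1 adds 3:
  {B,D}  = {B} ∪ {D}
  {A,B,C}  = {D}ᶜ
  {A,C,D}  = {B}ᶜ
Round 2 adds 1:
  {A,C}  = {B,D}ᶜ
Round 3: stable.

Therefore σ(ℰ) = { {}, {B}, {D}, {A,C}, {B,D}, {A,B,C}, {A,C,D}, Ω } (|σ(ℰ)| = 8).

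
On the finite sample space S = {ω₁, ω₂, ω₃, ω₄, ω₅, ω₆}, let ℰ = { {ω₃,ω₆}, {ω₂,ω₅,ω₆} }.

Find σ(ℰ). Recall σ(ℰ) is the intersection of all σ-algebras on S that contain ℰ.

Begin from { ∅, {ω₃,ω₆}, {ω₂,ω₅,ω₆}, S } (that is, ℰ plus ∅ and S).
Step 1 adds 3:
  {ω₁,ω₃,ω₄}  = ᶜ of {ω₂,ω₅,ω₆}
  {ω₁,ω₂,ω₄,ω₅}  = ᶜ of {ω₃,ω₆}
  {ω₂,ω₃,ω₅,ω₆}  = {ω₃,ω₆} ∪ {ω₂,ω₅,ω₆}
  — 7 sets.
Step 2 (4 new):
  {ω₁,ω₄}  = ᶜ of {ω₂,ω₃,ω₅,ω₆}
  {ω₁,ω₃,ω₄,ω₆}  = {ω₁,ω₃,ω₄} ∪ {ω₃,ω₆}
  {ω₁,ω₂,ω₃,ω₄,ω₅}  = {ω₁,ω₃,ω₄} ∪ {ω₁,ω₂,ω₄,ω₅}
  {ω₁,ω₂,ω₄,ω₅,ω₆}  = {ω₂,ω₅,ω₆} ∪ {ω₁,ω₂,ω₄,ω₅}
  — 11 sets.
Step 3: 3 new —
  {ω₃}  = ᶜ of {ω₁,ω₂,ω₄,ω₅,ω₆}
  {ω₆}  = ᶜ of {ω₁,ω₂,ω₃,ω₄,ω₅}
  {ω₂,ω₅}  = ᶜ of {ω₁,ω₃,ω₄,ω₆}
  — 14 sets.
Step 4: 2 new —
  {ω₁,ω₄,ω₆}  = {ω₁,ω₄} ∪ {ω₆}
  {ω₂,ω₃,ω₅}  = {ω₃} ∪ {ω₂,ω₅}
  — 16 sets.
Step 5: no new sets; the family is a σ-algebra.

Hence σ(ℰ) has 16 members: { ∅, {ω₃}, {ω₆}, {ω₁,ω₄}, {ω₂,ω₅}, {ω₃,ω₆}, {ω₁,ω₃,ω₄}, {ω₁,ω₄,ω₆}, {ω₂,ω₃,ω₅}, {ω₂,ω₅,ω₆}, {ω₁,ω₂,ω₄,ω₅}, {ω₁,ω₃,ω₄,ω₆}, {ω₂,ω₃,ω₅,ω₆}, {ω₁,ω₂,ω₃,ω₄,ω₅}, {ω₁,ω₂,ω₄,ω₅,ω₆}, S }.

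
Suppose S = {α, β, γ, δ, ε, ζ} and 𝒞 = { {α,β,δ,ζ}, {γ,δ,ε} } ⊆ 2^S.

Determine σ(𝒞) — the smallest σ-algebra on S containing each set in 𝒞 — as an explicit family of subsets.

Begin from { ∅, {γ,δ,ε}, {α,β,δ,ζ}, S } (that is, 𝒞 plus ∅ and S).
Iteration 1 adds 2:
  {γ,ε}  = {α,β,δ,ζ}ᶜ
  {α,β,ζ}  = {γ,δ,ε}ᶜ
Iteration 2: 1 new —
  {α,β,γ,ε,ζ}  = {γ,ε} ∪ {α,β,ζ}
Iteration 3 adds 1:
  {δ}  = {α,β,γ,ε,ζ}ᶜ
After Iteration 4 the family is unchanged; done.

Therefore σ(𝒞) = { ∅, {δ}, {γ,ε}, {α,β,ζ}, {γ,δ,ε}, {α,β,δ,ζ}, {α,β,γ,ε,ζ}, S } (|σ(𝒞)| = 8).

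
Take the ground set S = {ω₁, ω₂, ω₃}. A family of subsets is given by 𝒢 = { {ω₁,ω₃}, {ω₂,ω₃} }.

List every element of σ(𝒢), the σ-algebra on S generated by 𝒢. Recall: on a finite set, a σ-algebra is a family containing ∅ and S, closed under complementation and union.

|σ(𝒢)| = 8.  σ(𝒢) = { {}, {ω₁}, {ω₂}, {ω₃}, {ω₁,ω₂}, {ω₁,ω₃}, {ω₂,ω₃}, S }

Trace:
Initial family (4 sets): { {}, {ω₁,ω₃}, {ω₂,ω₃}, S }.
Step 1 adds 2:
  {ω₁}  = {ω₂,ω₃}ᶜ
  {ω₂}  = {ω₁,ω₃}ᶜ
Step 2 adds 1:
  {ω₁,ω₂}  = {ω₂} ∪ {ω₁}
Step 3 (1 new):
  {ω₃}  = {ω₁,ω₂}ᶜ
Step 4: stable.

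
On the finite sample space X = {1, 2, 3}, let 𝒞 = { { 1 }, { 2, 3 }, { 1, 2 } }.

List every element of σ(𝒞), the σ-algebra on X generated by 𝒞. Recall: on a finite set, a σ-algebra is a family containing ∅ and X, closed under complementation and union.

Take S₀ = 𝒞 ∪ {∅, X} = { {  }, { 1 }, { 1, 2 }, { 2, 3 }, X }.
Iteration 1: 1 new —
  { 3 }  = ᶜ of { 1, 2 }
  (now 6)
Iteration 2: +1 →
  { 1, 3 }  = { 3 } ∪ { 1 }
  (now 7)
Iteration 3. New:
  { 2 }  = ᶜ of { 1, 3 }
  (now 8)
Iteration 4: no new sets; the family is a σ-algebra.

Therefore σ(𝒞) = { {  }, { 1 }, { 2 }, { 3 }, { 1, 2 }, { 1, 3 }, { 2, 3 }, X } (|σ(𝒞)| = 8).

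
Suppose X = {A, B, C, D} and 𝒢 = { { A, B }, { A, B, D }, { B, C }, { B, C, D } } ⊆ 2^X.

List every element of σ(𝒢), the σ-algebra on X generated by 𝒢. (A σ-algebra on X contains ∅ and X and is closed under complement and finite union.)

Begin from { {}, { A, B }, { B, C }, { A, B, D }, { B, C, D }, X } (that is, 𝒢 plus ∅ and X).
Round 1: 5 new —
  { A }  = complement { B, C, D }
  { C }  = complement { A, B, D }
  { A, D }  = complement { B, C }
  { C, D }  = complement { A, B }
  { A, B, C }  = { B, C } ∪ { A, B }
  (now 11)
Round 2 adds 3:
  { D }  = complement { A, B, C }
  { A, C }  = { C } ∪ { A }
  { A, C, D }  = { C, D } ∪ { A, D }
  (now 14)
Round 3: 2 new —
  { B }  = complement { A, C, D }
  { B, D }  = complement { A, C }
  (now 16)
Round 4: no new sets; the family is a σ-algebra.

Hence σ(𝒢) has 16 members: { {}, { A }, { B }, { C }, { D }, { A, B }, { A, C }, { A, D }, { B, C }, { B, D }, { C, D }, { A, B, C }, { A, B, D }, { A, C, D }, { B, C, D }, X }.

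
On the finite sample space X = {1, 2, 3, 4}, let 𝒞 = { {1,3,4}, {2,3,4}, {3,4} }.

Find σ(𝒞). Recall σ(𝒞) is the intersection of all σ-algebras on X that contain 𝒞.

σ(𝒞) (8 sets): { {}, {1}, {2}, {1,2}, {3,4}, {1,3,4}, {2,3,4}, X }

Trace:
Seed the family with 𝒞 together with ∅ and X: { {}, {3,4}, {1,3,4}, {2,3,4}, X }.
Pass 1: 3 new —
  {1}  = ᶜ of {2,3,4}
  {2}  = ᶜ of {1,3,4}
  {1,2}  = ᶜ of {3,4}
  (now 8)
Pass 2: no new sets; the family is a σ-algebra.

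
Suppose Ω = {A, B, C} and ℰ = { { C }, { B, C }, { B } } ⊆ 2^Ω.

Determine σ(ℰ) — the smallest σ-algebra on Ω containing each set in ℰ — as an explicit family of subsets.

Answer: σ(ℰ) = { {  }, { A }, { B }, { C }, { A, B }, { A, C }, { B, C }, Ω }

Working:
Seed the family with ℰ together with ∅ and Ω: { {  }, { B }, { C }, { B, C }, Ω }.
Pass 1 (3 new):
  { A }  = ᶜ of { B, C }
  { A, B }  = ᶜ of { C }
  { A, C }  = ᶜ of { B }
  — 8 sets.
Pass 2: closed — nothing new.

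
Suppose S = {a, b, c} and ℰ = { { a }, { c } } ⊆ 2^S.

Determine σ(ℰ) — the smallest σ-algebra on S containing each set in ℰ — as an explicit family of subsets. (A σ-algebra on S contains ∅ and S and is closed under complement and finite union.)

Take S₀ = ℰ ∪ {∅, S} = { ∅, { a }, { c }, S }.
Step 1: +3 →
  { a, b }  = ᶜ of { c }
  { a, c }  = { c } ∪ { a }
  { b, c }  = ᶜ of { a }
  (now 7)
Step 2: 1 new —
  { b }  = ᶜ of { a, c }
  (now 8)
After Step 3 the family is unchanged; done.

Therefore σ(ℰ) = { ∅, { a }, { b }, { c }, { a, b }, { a, c }, { b, c }, S } (|σ(ℰ)| = 8).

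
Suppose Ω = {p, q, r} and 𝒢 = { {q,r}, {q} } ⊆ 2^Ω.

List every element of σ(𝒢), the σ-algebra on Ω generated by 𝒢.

σ(𝒢) (8 sets): { {}, {p}, {q}, {r}, {p,q}, {p,r}, {q,r}, Ω }

Derivation:
Initial family (4 sets): { {}, {q}, {q,r}, Ω }.
Round 1. New:
  {p}  = complement {q,r}
  {p,r}  = complement {q}
  [6 total]
Round 2 adds 1:
  {p,q}  = {q} ∪ {p}
  [7 total]
Round 3: +1 →
  {r}  = complement {p,q}
  [8 total]
Round 4 adds nothing — fixpoint reached.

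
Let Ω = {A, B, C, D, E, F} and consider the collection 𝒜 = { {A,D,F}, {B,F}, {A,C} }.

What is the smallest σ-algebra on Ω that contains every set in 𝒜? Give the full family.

Answer: σ(𝒜) = { {}, {A}, {B}, {C}, {D}, {E}, {F}, {A,B}, {A,C}, {A,D}, {A,E}, {A,F}, {B,C}, {B,D}, {B,E}, {B,F}, {C,D}, {C,E}, {C,F}, {D,E}, {D,F}, {E,F}, {A,B,C}, {A,B,D}, {A,B,E}, {A,B,F}, {A,C,D}, {A,C,E}, {A,C,F}, {A,D,E}, {A,D,F}, {A,E,F}, {B,C,D}, {B,C,E}, {B,C,F}, {B,D,E}, {B,D,F}, {B,E,F}, {C,D,E}, {C,D,F}, {C,E,F}, {D,E,F}, {A,B,C,D}, {A,B,C,E}, {A,B,C,F}, {A,B,D,E}, {A,B,D,F}, {A,B,E,F}, {A,C,D,E}, {A,C,D,F}, {A,C,E,F}, {A,D,E,F}, {B,C,D,E}, {B,C,D,F}, {B,C,E,F}, {B,D,E,F}, {C,D,E,F}, {A,B,C,D,E}, {A,B,C,D,F}, {A,B,C,E,F}, {A,B,D,E,F}, {A,C,D,E,F}, {B,C,D,E,F}, Ω }

Trace:
Begin from { {}, {A,C}, {B,F}, {A,D,F}, Ω } (that is, 𝒜 plus ∅ and Ω).
Round 1. New:
  {B,C,E}  = Ω∖{A,D,F}
  {A,B,C,F}  = {A,C} ∪ {B,F}
  {A,B,D,F}  = {B,F} ∪ {A,D,F}
  {A,C,D,E}  = Ω∖{B,F}
  {A,C,D,F}  = {A,C} ∪ {A,D,F}
  {B,D,E,F}  = Ω∖{A,C}
  (now 11)
Round 2 (11 new):
  {B,E}  = Ω∖{A,C,D,F}
  {C,E}  = Ω∖{A,B,D,F}
  {D,E}  = Ω∖{A,B,C,F}
  {A,B,C,E}  = {B,C,E} ∪ {A,C}
  {B,C,E,F}  = {B,F} ∪ {B,C,E}
  {A,B,C,D,E}  = {B,C,E} ∪ {A,C,D,E}
  {A,B,C,D,F}  = {A,B,D,F} ∪ {A,B,C,F}
  {A,B,C,E,F}  = {A,B,C,F} ∪ {B,C,E}
  {A,B,D,E,F}  = {A,B,D,F} ∪ {B,D,E,F}
  {A,C,D,E,F}  = {A,D,F} ∪ {A,C,D,E}
  {B,C,D,E,F}  = {B,D,E,F} ∪ {B,C,E}
  (now 22)
Round 3 adds 14:
  {A}  = Ω∖{B,C,D,E,F}
  {B}  = Ω∖{A,C,D,E,F}
  {C}  = Ω∖{A,B,D,E,F}
  {D}  = Ω∖{A,B,C,E,F}
  {E}  = Ω∖{A,B,C,D,F}
  {F}  = Ω∖{A,B,C,D,E}
  {A,D}  = Ω∖{B,C,E,F}
  {D,F}  = Ω∖{A,B,C,E}
  {A,C,E}  = {A,C} ∪ {C,E}
  {B,D,E}  = {B,E} ∪ {D,E}
  {B,E,F}  = {B,E} ∪ {B,F}
  {C,D,E}  = {D,E} ∪ {C,E}
  {A,D,E,F}  = {A,D,F} ∪ {D,E}
  {B,C,D,E}  = {D,E} ∪ {B,C,E}
  (now 36)
Round 4 (24 new):
  {A,B}  = {A} ∪ {B}
  {A,E}  = {A} ∪ {E}
  {A,F}  = Ω∖{B,C,D,E}
  {B,C}  = Ω∖{A,D,E,F}
  {B,D}  = {B} ∪ {D}
  {C,D}  = {C} ∪ {D}
  {C,F}  = {F} ∪ {C}
  {E,F}  = {F} ∪ {E}
  {A,B,C}  = {B} ∪ {A,C}
  {A,B,D}  = {B} ∪ {A,D}
  {A,B,E}  = {B,E} ∪ {A}
  {A,B,F}  = Ω∖{C,D,E}
  {A,C,D}  = Ω∖{B,E,F}
  {A,C,F}  = Ω∖{B,D,E}
  {A,D,E}  = {A} ∪ {D,E}
  {B,C,F}  = {B,F} ∪ {C}
  {B,D,F}  = Ω∖{A,C,E}
  {C,D,F}  = {C} ∪ {D,F}
  {C,E,F}  = {F} ∪ {C,E}
  {D,E,F}  = {F} ∪ {D,E}
  {A,B,D,E}  = {B,E} ∪ {A,D}
  {A,B,E,F}  = {A} ∪ {B,E,F}
  {A,C,E,F}  = {F} ∪ {A,C,E}
  {C,D,E,F}  = {C,D,E} ∪ {F}
  (now 60)
Round 5: 4 new —
  {A,E,F}  = {E,F} ∪ {A,F}
  {B,C,D}  = {C,D} ∪ {B}
  {A,B,C,D}  = Ω∖{E,F}
  {B,C,D,F}  = Ω∖{A,E}
  (now 64)
Round 6: no new sets; the family is a σ-algebra.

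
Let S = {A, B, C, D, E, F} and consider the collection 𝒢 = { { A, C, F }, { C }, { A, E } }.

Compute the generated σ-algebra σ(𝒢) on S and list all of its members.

|σ(𝒢)| = 32.  σ(𝒢) = { ∅, { A }, { C }, { E }, { F }, { A, C }, { A, E }, { A, F }, { B, D }, { C, E }, { C, F }, { E, F }, { A, B, D }, { A, C, E }, { A, C, F }, { A, E, F }, { B, C, D }, { B, D, E }, { B, D, F }, { C, E, F }, { A, B, C, D }, { A, B, D, E }, { A, B, D, F }, { A, C, E, F }, { B, C, D, E }, { B, C, D, F }, { B, D, E, F }, { A, B, C, D, E }, { A, B, C, D, F }, { A, B, D, E, F }, { B, C, D, E, F }, S }

Derivation:
Begin from { ∅, { C }, { A, E }, { A, C, F }, S } (that is, 𝒢 plus ∅ and S).
Step 1. New:
  { A, C, E }  = { C } ∪ { A, E }
  { B, D, E }  = { A, C, F }ᶜ
  { A, C, E, F }  = { A, C, F } ∪ { A, E }
  { B, C, D, F }  = { A, E }ᶜ
  { A, B, D, E, F }  = { C }ᶜ
  [10 total]
Step 2 (7 new):
  { B, D }  = { A, C, E, F }ᶜ
  { B, D, F }  = { A, C, E }ᶜ
  { A, B, D, E }  = { A, E } ∪ { B, D, E }
  { B, C, D, E }  = { C } ∪ { B, D, E }
  { A, B, C, D, E }  = { A, C, E } ∪ { B, D, E }
  { A, B, C, D, F }  = { A, C, F } ∪ { B, C, D, F }
  { B, C, D, E, F }  = { B, C, D, F } ∪ { B, D, E }
  [17 total]
Step 3: +7 →
  { A }  = { B, C, D, E, F }ᶜ
  { E }  = { A, B, C, D, F }ᶜ
  { F }  = { A, B, C, D, E }ᶜ
  { A, F }  = { B, C, D, E }ᶜ
  { C, F }  = { A, B, D, E }ᶜ
  { B, C, D }  = { C } ∪ { B, D }
  { B, D, E, F }  = { B, D, F } ∪ { B, D, E }
  [24 total]
Step 4. New:
  { A, C }  = { B, D, E, F }ᶜ
  { C, E }  = { E } ∪ { C }
  { E, F }  = { F } ∪ { E }
  { A, B, D }  = { B, D } ∪ { A }
  { A, E, F }  = { B, C, D }ᶜ
  { C, E, F }  = { E } ∪ { C, F }
  { A, B, C, D }  = { B, C, D } ∪ { A }
  { A, B, D, F }  = { B, D, F } ∪ { A, F }
  [32 total]
Step 5: closed — nothing new.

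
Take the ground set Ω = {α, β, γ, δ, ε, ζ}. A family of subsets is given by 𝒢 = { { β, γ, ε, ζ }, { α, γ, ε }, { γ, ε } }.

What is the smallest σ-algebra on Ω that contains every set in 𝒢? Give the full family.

σ(𝒢) (16 sets): { {  }, { α }, { δ }, { α, δ }, { β, ζ }, { γ, ε }, { α, β, ζ }, { α, γ, ε }, { β, δ, ζ }, { γ, δ, ε }, { α, β, δ, ζ }, { α, γ, δ, ε }, { β, γ, ε, ζ }, { α, β, γ, ε, ζ }, { β, γ, δ, ε, ζ }, Ω }

Working:
Initial family (5 sets): { {  }, { γ, ε }, { α, γ, ε }, { β, γ, ε, ζ }, Ω }.
Iteration 1 (4 new):
  { α, δ }  = complement { β, γ, ε, ζ }
  { β, δ, ζ }  = complement { α, γ, ε }
  { α, β, δ, ζ }  = complement { γ, ε }
  { α, β, γ, ε, ζ }  = { α, γ, ε } ∪ { β, γ, ε, ζ }
  [9 total]
Iteration 2: 3 new —
  { δ }  = complement { α, β, γ, ε, ζ }
  { α, γ, δ, ε }  = { α, γ, ε } ∪ { α, δ }
  { β, γ, δ, ε, ζ }  = { β, δ, ζ } ∪ { γ, ε }
  [12 total]
Iteration 3. New:
  { α }  = complement { β, γ, δ, ε, ζ }
  { β, ζ }  = complement { α, γ, δ, ε }
  { γ, δ, ε }  = { δ } ∪ { γ, ε }
  [15 total]
Iteration 4. New:
  { α, β, ζ }  = complement { γ, δ, ε }
  [16 total]
Iteration 5 adds nothing — fixpoint reached.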